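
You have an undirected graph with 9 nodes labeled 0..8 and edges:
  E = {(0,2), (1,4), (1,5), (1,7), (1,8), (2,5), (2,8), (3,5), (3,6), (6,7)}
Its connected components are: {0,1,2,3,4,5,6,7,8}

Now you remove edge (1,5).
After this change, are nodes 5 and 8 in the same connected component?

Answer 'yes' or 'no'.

Answer: yes

Derivation:
Initial components: {0,1,2,3,4,5,6,7,8}
Removing edge (1,5): not a bridge — component count unchanged at 1.
New components: {0,1,2,3,4,5,6,7,8}
Are 5 and 8 in the same component? yes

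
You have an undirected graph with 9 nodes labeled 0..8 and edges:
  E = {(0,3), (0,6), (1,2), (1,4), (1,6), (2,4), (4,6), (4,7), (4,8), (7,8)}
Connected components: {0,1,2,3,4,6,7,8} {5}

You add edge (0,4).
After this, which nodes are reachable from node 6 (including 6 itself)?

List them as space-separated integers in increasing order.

Answer: 0 1 2 3 4 6 7 8

Derivation:
Before: nodes reachable from 6: {0,1,2,3,4,6,7,8}
Adding (0,4): both endpoints already in same component. Reachability from 6 unchanged.
After: nodes reachable from 6: {0,1,2,3,4,6,7,8}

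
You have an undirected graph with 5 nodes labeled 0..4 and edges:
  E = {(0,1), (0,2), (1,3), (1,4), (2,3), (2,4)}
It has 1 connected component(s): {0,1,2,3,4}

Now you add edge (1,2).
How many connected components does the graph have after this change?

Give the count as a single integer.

Answer: 1

Derivation:
Initial component count: 1
Add (1,2): endpoints already in same component. Count unchanged: 1.
New component count: 1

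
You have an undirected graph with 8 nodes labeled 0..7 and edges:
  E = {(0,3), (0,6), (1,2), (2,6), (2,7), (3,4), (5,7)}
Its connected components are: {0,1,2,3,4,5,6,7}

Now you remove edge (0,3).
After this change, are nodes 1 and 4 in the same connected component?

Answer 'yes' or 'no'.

Initial components: {0,1,2,3,4,5,6,7}
Removing edge (0,3): it was a bridge — component count 1 -> 2.
New components: {0,1,2,5,6,7} {3,4}
Are 1 and 4 in the same component? no

Answer: no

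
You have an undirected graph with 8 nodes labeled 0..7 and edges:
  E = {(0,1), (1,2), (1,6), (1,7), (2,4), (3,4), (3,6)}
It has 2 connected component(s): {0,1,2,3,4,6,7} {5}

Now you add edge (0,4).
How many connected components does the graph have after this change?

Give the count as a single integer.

Answer: 2

Derivation:
Initial component count: 2
Add (0,4): endpoints already in same component. Count unchanged: 2.
New component count: 2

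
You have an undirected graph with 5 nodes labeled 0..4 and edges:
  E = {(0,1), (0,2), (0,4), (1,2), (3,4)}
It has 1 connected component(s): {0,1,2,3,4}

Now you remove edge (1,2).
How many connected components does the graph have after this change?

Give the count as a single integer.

Initial component count: 1
Remove (1,2): not a bridge. Count unchanged: 1.
  After removal, components: {0,1,2,3,4}
New component count: 1

Answer: 1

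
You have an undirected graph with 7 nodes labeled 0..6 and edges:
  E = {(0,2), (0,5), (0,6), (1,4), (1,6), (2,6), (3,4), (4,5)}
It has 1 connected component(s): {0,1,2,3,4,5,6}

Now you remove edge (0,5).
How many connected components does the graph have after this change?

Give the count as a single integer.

Answer: 1

Derivation:
Initial component count: 1
Remove (0,5): not a bridge. Count unchanged: 1.
  After removal, components: {0,1,2,3,4,5,6}
New component count: 1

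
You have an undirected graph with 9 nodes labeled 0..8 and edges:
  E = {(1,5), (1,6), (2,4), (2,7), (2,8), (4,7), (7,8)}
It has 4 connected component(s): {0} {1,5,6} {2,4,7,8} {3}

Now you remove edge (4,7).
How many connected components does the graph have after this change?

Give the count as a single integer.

Answer: 4

Derivation:
Initial component count: 4
Remove (4,7): not a bridge. Count unchanged: 4.
  After removal, components: {0} {1,5,6} {2,4,7,8} {3}
New component count: 4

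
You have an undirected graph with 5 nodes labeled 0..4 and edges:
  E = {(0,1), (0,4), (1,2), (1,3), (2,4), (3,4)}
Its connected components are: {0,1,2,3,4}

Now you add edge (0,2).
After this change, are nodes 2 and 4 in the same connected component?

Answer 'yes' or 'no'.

Initial components: {0,1,2,3,4}
Adding edge (0,2): both already in same component {0,1,2,3,4}. No change.
New components: {0,1,2,3,4}
Are 2 and 4 in the same component? yes

Answer: yes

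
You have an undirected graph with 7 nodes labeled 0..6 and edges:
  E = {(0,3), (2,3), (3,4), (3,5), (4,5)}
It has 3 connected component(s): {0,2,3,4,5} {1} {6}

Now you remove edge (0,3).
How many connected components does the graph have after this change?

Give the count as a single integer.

Initial component count: 3
Remove (0,3): it was a bridge. Count increases: 3 -> 4.
  After removal, components: {0} {1} {2,3,4,5} {6}
New component count: 4

Answer: 4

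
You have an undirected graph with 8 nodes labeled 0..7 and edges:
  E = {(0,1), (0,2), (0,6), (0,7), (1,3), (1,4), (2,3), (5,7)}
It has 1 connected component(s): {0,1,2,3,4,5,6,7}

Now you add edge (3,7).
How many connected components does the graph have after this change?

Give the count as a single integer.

Answer: 1

Derivation:
Initial component count: 1
Add (3,7): endpoints already in same component. Count unchanged: 1.
New component count: 1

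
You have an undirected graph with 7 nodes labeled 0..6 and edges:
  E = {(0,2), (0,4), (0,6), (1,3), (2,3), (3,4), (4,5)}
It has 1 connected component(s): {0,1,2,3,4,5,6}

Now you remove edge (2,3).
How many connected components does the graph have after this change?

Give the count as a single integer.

Answer: 1

Derivation:
Initial component count: 1
Remove (2,3): not a bridge. Count unchanged: 1.
  After removal, components: {0,1,2,3,4,5,6}
New component count: 1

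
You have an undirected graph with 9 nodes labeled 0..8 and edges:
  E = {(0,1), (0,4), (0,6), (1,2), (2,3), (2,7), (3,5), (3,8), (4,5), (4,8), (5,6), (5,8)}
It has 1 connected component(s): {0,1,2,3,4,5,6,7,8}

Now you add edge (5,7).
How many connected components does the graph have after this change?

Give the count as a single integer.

Answer: 1

Derivation:
Initial component count: 1
Add (5,7): endpoints already in same component. Count unchanged: 1.
New component count: 1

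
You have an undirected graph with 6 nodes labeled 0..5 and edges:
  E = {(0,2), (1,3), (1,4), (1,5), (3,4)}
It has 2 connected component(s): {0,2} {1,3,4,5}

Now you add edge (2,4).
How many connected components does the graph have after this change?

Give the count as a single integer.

Answer: 1

Derivation:
Initial component count: 2
Add (2,4): merges two components. Count decreases: 2 -> 1.
New component count: 1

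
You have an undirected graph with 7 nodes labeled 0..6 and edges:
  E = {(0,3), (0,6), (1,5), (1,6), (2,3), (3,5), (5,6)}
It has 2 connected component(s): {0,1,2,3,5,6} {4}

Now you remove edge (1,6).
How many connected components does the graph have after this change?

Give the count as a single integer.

Answer: 2

Derivation:
Initial component count: 2
Remove (1,6): not a bridge. Count unchanged: 2.
  After removal, components: {0,1,2,3,5,6} {4}
New component count: 2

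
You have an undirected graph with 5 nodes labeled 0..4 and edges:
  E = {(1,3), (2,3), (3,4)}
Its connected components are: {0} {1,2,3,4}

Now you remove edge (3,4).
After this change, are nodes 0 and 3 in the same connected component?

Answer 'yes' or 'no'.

Answer: no

Derivation:
Initial components: {0} {1,2,3,4}
Removing edge (3,4): it was a bridge — component count 2 -> 3.
New components: {0} {1,2,3} {4}
Are 0 and 3 in the same component? no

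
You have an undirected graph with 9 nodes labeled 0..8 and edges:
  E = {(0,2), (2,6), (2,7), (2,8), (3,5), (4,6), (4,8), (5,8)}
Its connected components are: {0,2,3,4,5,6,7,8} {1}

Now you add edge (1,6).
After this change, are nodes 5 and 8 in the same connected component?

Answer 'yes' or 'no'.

Initial components: {0,2,3,4,5,6,7,8} {1}
Adding edge (1,6): merges {1} and {0,2,3,4,5,6,7,8}.
New components: {0,1,2,3,4,5,6,7,8}
Are 5 and 8 in the same component? yes

Answer: yes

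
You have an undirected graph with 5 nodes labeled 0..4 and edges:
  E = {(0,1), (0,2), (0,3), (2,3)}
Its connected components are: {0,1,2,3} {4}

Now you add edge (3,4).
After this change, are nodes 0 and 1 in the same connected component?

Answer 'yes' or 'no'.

Initial components: {0,1,2,3} {4}
Adding edge (3,4): merges {0,1,2,3} and {4}.
New components: {0,1,2,3,4}
Are 0 and 1 in the same component? yes

Answer: yes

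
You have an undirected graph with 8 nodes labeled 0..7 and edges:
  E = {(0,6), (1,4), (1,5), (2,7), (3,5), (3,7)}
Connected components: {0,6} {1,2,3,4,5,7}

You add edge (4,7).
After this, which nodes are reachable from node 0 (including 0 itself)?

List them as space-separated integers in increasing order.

Answer: 0 6

Derivation:
Before: nodes reachable from 0: {0,6}
Adding (4,7): both endpoints already in same component. Reachability from 0 unchanged.
After: nodes reachable from 0: {0,6}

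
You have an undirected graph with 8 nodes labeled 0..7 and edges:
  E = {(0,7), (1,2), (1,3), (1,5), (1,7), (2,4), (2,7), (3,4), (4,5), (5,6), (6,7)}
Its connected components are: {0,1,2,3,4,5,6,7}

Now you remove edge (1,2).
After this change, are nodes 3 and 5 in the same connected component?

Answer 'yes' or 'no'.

Initial components: {0,1,2,3,4,5,6,7}
Removing edge (1,2): not a bridge — component count unchanged at 1.
New components: {0,1,2,3,4,5,6,7}
Are 3 and 5 in the same component? yes

Answer: yes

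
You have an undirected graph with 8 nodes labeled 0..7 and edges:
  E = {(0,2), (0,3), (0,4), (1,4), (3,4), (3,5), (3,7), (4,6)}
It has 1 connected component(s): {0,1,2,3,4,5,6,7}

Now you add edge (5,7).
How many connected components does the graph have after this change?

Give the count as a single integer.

Initial component count: 1
Add (5,7): endpoints already in same component. Count unchanged: 1.
New component count: 1

Answer: 1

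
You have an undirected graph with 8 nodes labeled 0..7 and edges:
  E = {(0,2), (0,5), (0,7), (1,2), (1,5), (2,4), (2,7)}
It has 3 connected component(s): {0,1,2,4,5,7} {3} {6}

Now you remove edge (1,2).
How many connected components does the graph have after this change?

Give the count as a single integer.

Initial component count: 3
Remove (1,2): not a bridge. Count unchanged: 3.
  After removal, components: {0,1,2,4,5,7} {3} {6}
New component count: 3

Answer: 3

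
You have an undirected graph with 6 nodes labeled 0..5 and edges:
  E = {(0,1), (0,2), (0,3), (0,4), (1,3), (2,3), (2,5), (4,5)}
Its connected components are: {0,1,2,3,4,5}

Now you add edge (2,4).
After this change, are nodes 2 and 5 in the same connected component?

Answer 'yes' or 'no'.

Answer: yes

Derivation:
Initial components: {0,1,2,3,4,5}
Adding edge (2,4): both already in same component {0,1,2,3,4,5}. No change.
New components: {0,1,2,3,4,5}
Are 2 and 5 in the same component? yes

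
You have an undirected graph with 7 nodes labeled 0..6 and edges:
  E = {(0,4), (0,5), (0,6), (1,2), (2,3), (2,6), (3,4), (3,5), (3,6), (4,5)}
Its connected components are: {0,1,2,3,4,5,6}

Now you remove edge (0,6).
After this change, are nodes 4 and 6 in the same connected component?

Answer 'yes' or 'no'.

Answer: yes

Derivation:
Initial components: {0,1,2,3,4,5,6}
Removing edge (0,6): not a bridge — component count unchanged at 1.
New components: {0,1,2,3,4,5,6}
Are 4 and 6 in the same component? yes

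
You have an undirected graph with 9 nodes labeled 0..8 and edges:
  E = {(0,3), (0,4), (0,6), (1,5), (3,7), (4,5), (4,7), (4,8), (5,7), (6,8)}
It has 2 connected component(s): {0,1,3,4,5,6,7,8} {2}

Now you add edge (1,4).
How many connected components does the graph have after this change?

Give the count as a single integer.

Initial component count: 2
Add (1,4): endpoints already in same component. Count unchanged: 2.
New component count: 2

Answer: 2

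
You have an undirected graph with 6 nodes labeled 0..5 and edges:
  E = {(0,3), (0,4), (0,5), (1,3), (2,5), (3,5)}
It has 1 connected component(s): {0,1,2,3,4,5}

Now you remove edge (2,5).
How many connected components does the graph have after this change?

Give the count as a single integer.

Answer: 2

Derivation:
Initial component count: 1
Remove (2,5): it was a bridge. Count increases: 1 -> 2.
  After removal, components: {0,1,3,4,5} {2}
New component count: 2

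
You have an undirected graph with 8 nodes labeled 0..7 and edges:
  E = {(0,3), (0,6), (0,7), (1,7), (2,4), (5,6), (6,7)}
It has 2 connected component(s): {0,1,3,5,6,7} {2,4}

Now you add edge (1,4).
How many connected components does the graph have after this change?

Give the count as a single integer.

Answer: 1

Derivation:
Initial component count: 2
Add (1,4): merges two components. Count decreases: 2 -> 1.
New component count: 1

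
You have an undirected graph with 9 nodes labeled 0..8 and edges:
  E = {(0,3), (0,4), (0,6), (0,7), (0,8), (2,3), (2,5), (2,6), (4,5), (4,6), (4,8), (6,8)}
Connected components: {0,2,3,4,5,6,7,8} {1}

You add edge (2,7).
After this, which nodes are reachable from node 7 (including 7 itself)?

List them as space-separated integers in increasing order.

Before: nodes reachable from 7: {0,2,3,4,5,6,7,8}
Adding (2,7): both endpoints already in same component. Reachability from 7 unchanged.
After: nodes reachable from 7: {0,2,3,4,5,6,7,8}

Answer: 0 2 3 4 5 6 7 8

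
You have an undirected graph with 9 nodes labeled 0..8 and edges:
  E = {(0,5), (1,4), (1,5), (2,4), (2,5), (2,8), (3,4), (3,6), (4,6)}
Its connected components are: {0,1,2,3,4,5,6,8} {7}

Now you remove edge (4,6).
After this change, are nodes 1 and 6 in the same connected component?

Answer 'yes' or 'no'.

Answer: yes

Derivation:
Initial components: {0,1,2,3,4,5,6,8} {7}
Removing edge (4,6): not a bridge — component count unchanged at 2.
New components: {0,1,2,3,4,5,6,8} {7}
Are 1 and 6 in the same component? yes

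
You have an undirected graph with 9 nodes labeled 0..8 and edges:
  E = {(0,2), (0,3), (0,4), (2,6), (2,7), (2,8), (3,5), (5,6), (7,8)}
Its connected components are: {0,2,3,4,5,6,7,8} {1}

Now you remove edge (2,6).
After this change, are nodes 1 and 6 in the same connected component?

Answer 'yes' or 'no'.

Answer: no

Derivation:
Initial components: {0,2,3,4,5,6,7,8} {1}
Removing edge (2,6): not a bridge — component count unchanged at 2.
New components: {0,2,3,4,5,6,7,8} {1}
Are 1 and 6 in the same component? no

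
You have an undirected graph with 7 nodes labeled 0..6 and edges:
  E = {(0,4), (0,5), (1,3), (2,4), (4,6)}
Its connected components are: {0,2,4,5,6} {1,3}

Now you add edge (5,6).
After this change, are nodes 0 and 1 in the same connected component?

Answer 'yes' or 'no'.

Answer: no

Derivation:
Initial components: {0,2,4,5,6} {1,3}
Adding edge (5,6): both already in same component {0,2,4,5,6}. No change.
New components: {0,2,4,5,6} {1,3}
Are 0 and 1 in the same component? no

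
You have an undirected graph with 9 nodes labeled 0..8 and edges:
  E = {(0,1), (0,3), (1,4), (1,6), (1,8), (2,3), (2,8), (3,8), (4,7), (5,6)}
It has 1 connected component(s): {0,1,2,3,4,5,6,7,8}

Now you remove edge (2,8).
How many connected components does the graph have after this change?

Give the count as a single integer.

Initial component count: 1
Remove (2,8): not a bridge. Count unchanged: 1.
  After removal, components: {0,1,2,3,4,5,6,7,8}
New component count: 1

Answer: 1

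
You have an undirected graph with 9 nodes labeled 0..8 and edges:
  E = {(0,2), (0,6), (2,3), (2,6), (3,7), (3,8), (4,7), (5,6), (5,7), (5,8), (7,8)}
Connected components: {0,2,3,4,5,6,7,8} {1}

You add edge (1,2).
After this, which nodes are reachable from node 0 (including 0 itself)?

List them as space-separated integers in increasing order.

Answer: 0 1 2 3 4 5 6 7 8

Derivation:
Before: nodes reachable from 0: {0,2,3,4,5,6,7,8}
Adding (1,2): merges 0's component with another. Reachability grows.
After: nodes reachable from 0: {0,1,2,3,4,5,6,7,8}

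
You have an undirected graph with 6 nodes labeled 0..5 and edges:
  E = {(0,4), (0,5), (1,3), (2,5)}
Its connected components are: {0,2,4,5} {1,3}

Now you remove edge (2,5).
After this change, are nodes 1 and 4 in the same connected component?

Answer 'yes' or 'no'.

Initial components: {0,2,4,5} {1,3}
Removing edge (2,5): it was a bridge — component count 2 -> 3.
New components: {0,4,5} {1,3} {2}
Are 1 and 4 in the same component? no

Answer: no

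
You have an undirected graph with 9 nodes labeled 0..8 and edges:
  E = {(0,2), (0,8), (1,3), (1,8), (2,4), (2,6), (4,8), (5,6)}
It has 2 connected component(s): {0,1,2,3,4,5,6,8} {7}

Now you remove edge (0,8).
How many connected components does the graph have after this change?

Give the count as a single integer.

Answer: 2

Derivation:
Initial component count: 2
Remove (0,8): not a bridge. Count unchanged: 2.
  After removal, components: {0,1,2,3,4,5,6,8} {7}
New component count: 2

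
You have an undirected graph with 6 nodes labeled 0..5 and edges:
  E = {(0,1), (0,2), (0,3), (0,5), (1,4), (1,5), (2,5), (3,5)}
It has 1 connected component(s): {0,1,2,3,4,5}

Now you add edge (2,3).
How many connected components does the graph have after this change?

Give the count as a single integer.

Answer: 1

Derivation:
Initial component count: 1
Add (2,3): endpoints already in same component. Count unchanged: 1.
New component count: 1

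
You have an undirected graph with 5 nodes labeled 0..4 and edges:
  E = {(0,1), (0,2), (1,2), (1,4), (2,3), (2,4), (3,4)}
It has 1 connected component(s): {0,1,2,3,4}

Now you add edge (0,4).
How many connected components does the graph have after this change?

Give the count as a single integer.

Initial component count: 1
Add (0,4): endpoints already in same component. Count unchanged: 1.
New component count: 1

Answer: 1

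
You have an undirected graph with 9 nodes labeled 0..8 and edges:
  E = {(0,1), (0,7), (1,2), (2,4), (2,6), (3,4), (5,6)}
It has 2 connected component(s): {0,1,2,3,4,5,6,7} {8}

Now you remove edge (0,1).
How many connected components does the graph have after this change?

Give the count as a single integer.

Answer: 3

Derivation:
Initial component count: 2
Remove (0,1): it was a bridge. Count increases: 2 -> 3.
  After removal, components: {0,7} {1,2,3,4,5,6} {8}
New component count: 3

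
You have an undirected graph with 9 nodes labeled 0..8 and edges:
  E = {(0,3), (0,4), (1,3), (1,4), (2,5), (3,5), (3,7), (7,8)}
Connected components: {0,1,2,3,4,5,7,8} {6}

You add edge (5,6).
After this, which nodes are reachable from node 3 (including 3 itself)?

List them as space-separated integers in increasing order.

Answer: 0 1 2 3 4 5 6 7 8

Derivation:
Before: nodes reachable from 3: {0,1,2,3,4,5,7,8}
Adding (5,6): merges 3's component with another. Reachability grows.
After: nodes reachable from 3: {0,1,2,3,4,5,6,7,8}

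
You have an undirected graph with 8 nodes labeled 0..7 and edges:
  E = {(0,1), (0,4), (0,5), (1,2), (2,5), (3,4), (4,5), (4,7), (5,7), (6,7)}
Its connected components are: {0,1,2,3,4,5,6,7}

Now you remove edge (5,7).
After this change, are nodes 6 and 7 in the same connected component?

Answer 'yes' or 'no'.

Initial components: {0,1,2,3,4,5,6,7}
Removing edge (5,7): not a bridge — component count unchanged at 1.
New components: {0,1,2,3,4,5,6,7}
Are 6 and 7 in the same component? yes

Answer: yes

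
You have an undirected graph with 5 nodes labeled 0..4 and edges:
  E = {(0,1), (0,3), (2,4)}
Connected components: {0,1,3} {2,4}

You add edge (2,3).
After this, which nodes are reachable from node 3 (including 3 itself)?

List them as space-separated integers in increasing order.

Before: nodes reachable from 3: {0,1,3}
Adding (2,3): merges 3's component with another. Reachability grows.
After: nodes reachable from 3: {0,1,2,3,4}

Answer: 0 1 2 3 4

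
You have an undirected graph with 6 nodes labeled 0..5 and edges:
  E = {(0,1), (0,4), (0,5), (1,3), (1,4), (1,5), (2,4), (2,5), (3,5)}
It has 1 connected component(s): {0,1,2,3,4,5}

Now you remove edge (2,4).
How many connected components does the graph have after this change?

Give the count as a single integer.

Answer: 1

Derivation:
Initial component count: 1
Remove (2,4): not a bridge. Count unchanged: 1.
  After removal, components: {0,1,2,3,4,5}
New component count: 1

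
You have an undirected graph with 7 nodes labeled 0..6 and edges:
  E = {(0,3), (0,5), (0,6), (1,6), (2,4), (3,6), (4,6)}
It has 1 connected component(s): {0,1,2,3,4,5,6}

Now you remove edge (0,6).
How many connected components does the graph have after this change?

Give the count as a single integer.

Initial component count: 1
Remove (0,6): not a bridge. Count unchanged: 1.
  After removal, components: {0,1,2,3,4,5,6}
New component count: 1

Answer: 1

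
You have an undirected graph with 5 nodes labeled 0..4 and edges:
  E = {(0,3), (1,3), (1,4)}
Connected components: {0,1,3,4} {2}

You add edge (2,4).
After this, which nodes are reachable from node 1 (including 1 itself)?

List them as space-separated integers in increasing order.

Answer: 0 1 2 3 4

Derivation:
Before: nodes reachable from 1: {0,1,3,4}
Adding (2,4): merges 1's component with another. Reachability grows.
After: nodes reachable from 1: {0,1,2,3,4}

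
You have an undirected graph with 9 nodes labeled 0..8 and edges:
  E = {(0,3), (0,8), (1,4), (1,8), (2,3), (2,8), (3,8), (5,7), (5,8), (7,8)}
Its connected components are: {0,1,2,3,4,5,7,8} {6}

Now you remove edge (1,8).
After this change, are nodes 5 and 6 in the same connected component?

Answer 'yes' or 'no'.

Initial components: {0,1,2,3,4,5,7,8} {6}
Removing edge (1,8): it was a bridge — component count 2 -> 3.
New components: {0,2,3,5,7,8} {1,4} {6}
Are 5 and 6 in the same component? no

Answer: no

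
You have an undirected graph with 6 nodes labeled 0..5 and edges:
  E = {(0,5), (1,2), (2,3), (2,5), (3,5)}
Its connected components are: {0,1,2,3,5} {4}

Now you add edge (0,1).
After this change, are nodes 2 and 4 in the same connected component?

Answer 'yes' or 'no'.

Answer: no

Derivation:
Initial components: {0,1,2,3,5} {4}
Adding edge (0,1): both already in same component {0,1,2,3,5}. No change.
New components: {0,1,2,3,5} {4}
Are 2 and 4 in the same component? no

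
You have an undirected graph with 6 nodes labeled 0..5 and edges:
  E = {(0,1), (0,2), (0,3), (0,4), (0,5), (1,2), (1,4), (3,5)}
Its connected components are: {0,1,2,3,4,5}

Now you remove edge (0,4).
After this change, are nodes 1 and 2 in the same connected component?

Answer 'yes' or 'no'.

Answer: yes

Derivation:
Initial components: {0,1,2,3,4,5}
Removing edge (0,4): not a bridge — component count unchanged at 1.
New components: {0,1,2,3,4,5}
Are 1 and 2 in the same component? yes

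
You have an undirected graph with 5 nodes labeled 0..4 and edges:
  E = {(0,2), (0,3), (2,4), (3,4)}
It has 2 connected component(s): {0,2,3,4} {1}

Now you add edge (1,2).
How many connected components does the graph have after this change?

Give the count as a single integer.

Answer: 1

Derivation:
Initial component count: 2
Add (1,2): merges two components. Count decreases: 2 -> 1.
New component count: 1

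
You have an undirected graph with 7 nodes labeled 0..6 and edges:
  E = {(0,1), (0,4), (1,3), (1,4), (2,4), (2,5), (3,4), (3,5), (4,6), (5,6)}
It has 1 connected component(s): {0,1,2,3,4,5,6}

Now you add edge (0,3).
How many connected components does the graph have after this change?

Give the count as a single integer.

Answer: 1

Derivation:
Initial component count: 1
Add (0,3): endpoints already in same component. Count unchanged: 1.
New component count: 1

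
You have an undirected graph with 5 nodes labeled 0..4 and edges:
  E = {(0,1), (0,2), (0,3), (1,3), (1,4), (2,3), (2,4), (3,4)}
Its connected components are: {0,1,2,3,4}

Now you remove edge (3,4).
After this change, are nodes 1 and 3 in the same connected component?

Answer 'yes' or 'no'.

Initial components: {0,1,2,3,4}
Removing edge (3,4): not a bridge — component count unchanged at 1.
New components: {0,1,2,3,4}
Are 1 and 3 in the same component? yes

Answer: yes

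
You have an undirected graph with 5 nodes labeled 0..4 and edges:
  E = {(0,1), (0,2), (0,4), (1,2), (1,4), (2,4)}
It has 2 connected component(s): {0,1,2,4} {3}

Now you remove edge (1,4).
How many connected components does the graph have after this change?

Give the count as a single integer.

Initial component count: 2
Remove (1,4): not a bridge. Count unchanged: 2.
  After removal, components: {0,1,2,4} {3}
New component count: 2

Answer: 2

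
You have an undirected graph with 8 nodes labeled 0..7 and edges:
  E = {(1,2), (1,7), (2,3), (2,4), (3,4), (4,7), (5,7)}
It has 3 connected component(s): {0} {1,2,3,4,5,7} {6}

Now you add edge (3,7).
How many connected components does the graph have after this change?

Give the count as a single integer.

Answer: 3

Derivation:
Initial component count: 3
Add (3,7): endpoints already in same component. Count unchanged: 3.
New component count: 3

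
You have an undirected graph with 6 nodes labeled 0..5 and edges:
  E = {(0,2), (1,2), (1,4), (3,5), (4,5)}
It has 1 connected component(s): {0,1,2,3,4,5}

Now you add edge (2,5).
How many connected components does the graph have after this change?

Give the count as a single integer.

Answer: 1

Derivation:
Initial component count: 1
Add (2,5): endpoints already in same component. Count unchanged: 1.
New component count: 1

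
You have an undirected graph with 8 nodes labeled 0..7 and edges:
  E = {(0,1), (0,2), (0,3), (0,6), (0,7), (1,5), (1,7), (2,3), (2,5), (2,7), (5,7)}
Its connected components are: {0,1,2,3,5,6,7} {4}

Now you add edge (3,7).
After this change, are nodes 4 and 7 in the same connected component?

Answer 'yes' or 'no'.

Answer: no

Derivation:
Initial components: {0,1,2,3,5,6,7} {4}
Adding edge (3,7): both already in same component {0,1,2,3,5,6,7}. No change.
New components: {0,1,2,3,5,6,7} {4}
Are 4 and 7 in the same component? no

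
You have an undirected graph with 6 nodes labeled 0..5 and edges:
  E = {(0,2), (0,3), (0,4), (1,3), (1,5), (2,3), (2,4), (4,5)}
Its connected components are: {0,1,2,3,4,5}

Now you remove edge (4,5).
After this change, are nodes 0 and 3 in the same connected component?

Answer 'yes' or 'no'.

Initial components: {0,1,2,3,4,5}
Removing edge (4,5): not a bridge — component count unchanged at 1.
New components: {0,1,2,3,4,5}
Are 0 and 3 in the same component? yes

Answer: yes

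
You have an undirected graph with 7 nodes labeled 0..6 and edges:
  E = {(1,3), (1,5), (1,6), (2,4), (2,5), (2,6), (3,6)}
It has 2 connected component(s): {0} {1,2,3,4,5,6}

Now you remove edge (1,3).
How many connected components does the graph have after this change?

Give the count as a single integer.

Answer: 2

Derivation:
Initial component count: 2
Remove (1,3): not a bridge. Count unchanged: 2.
  After removal, components: {0} {1,2,3,4,5,6}
New component count: 2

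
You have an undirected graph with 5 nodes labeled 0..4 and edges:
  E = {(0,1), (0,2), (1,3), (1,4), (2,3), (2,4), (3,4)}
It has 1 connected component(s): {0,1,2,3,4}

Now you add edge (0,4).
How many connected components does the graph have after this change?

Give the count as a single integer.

Initial component count: 1
Add (0,4): endpoints already in same component. Count unchanged: 1.
New component count: 1

Answer: 1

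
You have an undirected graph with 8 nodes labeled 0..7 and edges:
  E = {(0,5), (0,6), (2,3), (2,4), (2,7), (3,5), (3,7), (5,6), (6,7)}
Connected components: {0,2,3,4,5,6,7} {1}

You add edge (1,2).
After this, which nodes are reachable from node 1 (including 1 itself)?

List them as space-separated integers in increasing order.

Before: nodes reachable from 1: {1}
Adding (1,2): merges 1's component with another. Reachability grows.
After: nodes reachable from 1: {0,1,2,3,4,5,6,7}

Answer: 0 1 2 3 4 5 6 7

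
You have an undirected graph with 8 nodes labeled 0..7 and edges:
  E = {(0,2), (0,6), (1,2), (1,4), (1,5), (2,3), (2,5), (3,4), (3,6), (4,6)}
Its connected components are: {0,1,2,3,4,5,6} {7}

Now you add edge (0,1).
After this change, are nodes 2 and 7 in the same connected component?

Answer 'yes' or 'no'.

Answer: no

Derivation:
Initial components: {0,1,2,3,4,5,6} {7}
Adding edge (0,1): both already in same component {0,1,2,3,4,5,6}. No change.
New components: {0,1,2,3,4,5,6} {7}
Are 2 and 7 in the same component? no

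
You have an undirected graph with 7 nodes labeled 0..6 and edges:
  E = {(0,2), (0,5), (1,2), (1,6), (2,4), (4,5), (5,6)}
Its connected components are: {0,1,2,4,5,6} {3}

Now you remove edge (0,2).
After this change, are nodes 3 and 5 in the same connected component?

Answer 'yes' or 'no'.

Answer: no

Derivation:
Initial components: {0,1,2,4,5,6} {3}
Removing edge (0,2): not a bridge — component count unchanged at 2.
New components: {0,1,2,4,5,6} {3}
Are 3 and 5 in the same component? no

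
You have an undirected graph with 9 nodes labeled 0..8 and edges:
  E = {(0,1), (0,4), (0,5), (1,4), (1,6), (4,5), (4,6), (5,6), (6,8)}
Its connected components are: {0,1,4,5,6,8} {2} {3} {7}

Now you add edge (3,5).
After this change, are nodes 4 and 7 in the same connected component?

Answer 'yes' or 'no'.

Initial components: {0,1,4,5,6,8} {2} {3} {7}
Adding edge (3,5): merges {3} and {0,1,4,5,6,8}.
New components: {0,1,3,4,5,6,8} {2} {7}
Are 4 and 7 in the same component? no

Answer: no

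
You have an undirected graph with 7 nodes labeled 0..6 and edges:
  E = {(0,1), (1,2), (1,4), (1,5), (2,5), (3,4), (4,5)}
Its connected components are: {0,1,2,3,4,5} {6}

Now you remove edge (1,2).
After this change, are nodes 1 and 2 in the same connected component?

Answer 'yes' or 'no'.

Initial components: {0,1,2,3,4,5} {6}
Removing edge (1,2): not a bridge — component count unchanged at 2.
New components: {0,1,2,3,4,5} {6}
Are 1 and 2 in the same component? yes

Answer: yes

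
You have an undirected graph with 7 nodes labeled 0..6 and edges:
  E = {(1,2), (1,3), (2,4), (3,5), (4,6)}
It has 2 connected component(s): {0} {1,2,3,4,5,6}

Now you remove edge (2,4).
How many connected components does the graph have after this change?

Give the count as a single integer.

Initial component count: 2
Remove (2,4): it was a bridge. Count increases: 2 -> 3.
  After removal, components: {0} {1,2,3,5} {4,6}
New component count: 3

Answer: 3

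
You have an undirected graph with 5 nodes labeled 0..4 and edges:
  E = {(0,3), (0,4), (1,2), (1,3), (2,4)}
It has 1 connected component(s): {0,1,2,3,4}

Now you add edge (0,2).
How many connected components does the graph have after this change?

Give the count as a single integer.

Initial component count: 1
Add (0,2): endpoints already in same component. Count unchanged: 1.
New component count: 1

Answer: 1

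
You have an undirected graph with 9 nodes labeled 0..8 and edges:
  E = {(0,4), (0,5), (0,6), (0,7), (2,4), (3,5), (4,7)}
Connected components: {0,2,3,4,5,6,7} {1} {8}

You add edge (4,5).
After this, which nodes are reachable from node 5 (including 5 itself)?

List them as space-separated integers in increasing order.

Before: nodes reachable from 5: {0,2,3,4,5,6,7}
Adding (4,5): both endpoints already in same component. Reachability from 5 unchanged.
After: nodes reachable from 5: {0,2,3,4,5,6,7}

Answer: 0 2 3 4 5 6 7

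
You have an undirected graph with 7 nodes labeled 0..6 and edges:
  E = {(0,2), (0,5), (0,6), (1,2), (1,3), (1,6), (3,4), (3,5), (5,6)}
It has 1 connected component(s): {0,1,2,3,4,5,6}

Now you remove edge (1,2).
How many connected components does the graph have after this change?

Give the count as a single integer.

Initial component count: 1
Remove (1,2): not a bridge. Count unchanged: 1.
  After removal, components: {0,1,2,3,4,5,6}
New component count: 1

Answer: 1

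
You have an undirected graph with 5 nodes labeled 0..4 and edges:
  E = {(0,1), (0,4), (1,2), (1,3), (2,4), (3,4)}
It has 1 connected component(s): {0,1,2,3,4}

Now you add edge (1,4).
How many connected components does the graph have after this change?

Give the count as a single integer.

Initial component count: 1
Add (1,4): endpoints already in same component. Count unchanged: 1.
New component count: 1

Answer: 1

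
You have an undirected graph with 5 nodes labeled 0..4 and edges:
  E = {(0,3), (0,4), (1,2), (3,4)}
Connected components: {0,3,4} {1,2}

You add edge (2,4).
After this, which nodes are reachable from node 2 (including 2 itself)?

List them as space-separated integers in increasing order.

Before: nodes reachable from 2: {1,2}
Adding (2,4): merges 2's component with another. Reachability grows.
After: nodes reachable from 2: {0,1,2,3,4}

Answer: 0 1 2 3 4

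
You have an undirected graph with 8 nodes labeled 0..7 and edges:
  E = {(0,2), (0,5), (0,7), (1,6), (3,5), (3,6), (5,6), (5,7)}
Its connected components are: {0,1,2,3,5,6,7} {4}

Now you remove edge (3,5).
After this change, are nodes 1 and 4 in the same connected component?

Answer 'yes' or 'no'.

Initial components: {0,1,2,3,5,6,7} {4}
Removing edge (3,5): not a bridge — component count unchanged at 2.
New components: {0,1,2,3,5,6,7} {4}
Are 1 and 4 in the same component? no

Answer: no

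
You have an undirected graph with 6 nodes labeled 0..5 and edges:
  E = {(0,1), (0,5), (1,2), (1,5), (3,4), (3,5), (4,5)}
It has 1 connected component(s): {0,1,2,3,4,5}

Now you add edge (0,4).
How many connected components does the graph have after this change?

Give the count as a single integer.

Initial component count: 1
Add (0,4): endpoints already in same component. Count unchanged: 1.
New component count: 1

Answer: 1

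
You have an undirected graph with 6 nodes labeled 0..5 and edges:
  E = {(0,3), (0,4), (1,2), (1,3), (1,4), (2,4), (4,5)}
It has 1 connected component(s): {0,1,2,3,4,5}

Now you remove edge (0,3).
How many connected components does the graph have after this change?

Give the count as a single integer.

Initial component count: 1
Remove (0,3): not a bridge. Count unchanged: 1.
  After removal, components: {0,1,2,3,4,5}
New component count: 1

Answer: 1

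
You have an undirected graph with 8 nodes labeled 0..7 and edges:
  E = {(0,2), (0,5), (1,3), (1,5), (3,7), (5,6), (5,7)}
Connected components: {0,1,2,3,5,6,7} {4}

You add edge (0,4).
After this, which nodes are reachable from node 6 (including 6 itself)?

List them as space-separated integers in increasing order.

Before: nodes reachable from 6: {0,1,2,3,5,6,7}
Adding (0,4): merges 6's component with another. Reachability grows.
After: nodes reachable from 6: {0,1,2,3,4,5,6,7}

Answer: 0 1 2 3 4 5 6 7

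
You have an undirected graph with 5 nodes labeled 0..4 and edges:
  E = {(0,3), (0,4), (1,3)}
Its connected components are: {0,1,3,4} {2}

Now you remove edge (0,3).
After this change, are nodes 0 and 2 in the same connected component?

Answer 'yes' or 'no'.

Answer: no

Derivation:
Initial components: {0,1,3,4} {2}
Removing edge (0,3): it was a bridge — component count 2 -> 3.
New components: {0,4} {1,3} {2}
Are 0 and 2 in the same component? no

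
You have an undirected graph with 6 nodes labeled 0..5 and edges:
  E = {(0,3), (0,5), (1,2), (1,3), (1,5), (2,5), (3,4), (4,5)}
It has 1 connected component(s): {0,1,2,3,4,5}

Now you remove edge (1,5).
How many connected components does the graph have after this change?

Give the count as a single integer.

Answer: 1

Derivation:
Initial component count: 1
Remove (1,5): not a bridge. Count unchanged: 1.
  After removal, components: {0,1,2,3,4,5}
New component count: 1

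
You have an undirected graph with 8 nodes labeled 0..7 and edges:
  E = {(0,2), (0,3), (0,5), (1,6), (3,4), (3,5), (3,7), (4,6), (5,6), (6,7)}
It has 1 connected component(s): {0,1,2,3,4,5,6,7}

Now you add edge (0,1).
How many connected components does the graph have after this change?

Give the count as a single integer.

Initial component count: 1
Add (0,1): endpoints already in same component. Count unchanged: 1.
New component count: 1

Answer: 1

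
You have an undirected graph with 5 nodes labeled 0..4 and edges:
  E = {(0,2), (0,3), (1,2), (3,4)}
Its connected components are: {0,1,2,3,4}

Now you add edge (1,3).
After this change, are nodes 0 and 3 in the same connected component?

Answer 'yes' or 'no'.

Initial components: {0,1,2,3,4}
Adding edge (1,3): both already in same component {0,1,2,3,4}. No change.
New components: {0,1,2,3,4}
Are 0 and 3 in the same component? yes

Answer: yes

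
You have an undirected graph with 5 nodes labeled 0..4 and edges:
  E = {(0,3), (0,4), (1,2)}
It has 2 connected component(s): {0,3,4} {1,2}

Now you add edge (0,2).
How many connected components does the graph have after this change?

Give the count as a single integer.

Initial component count: 2
Add (0,2): merges two components. Count decreases: 2 -> 1.
New component count: 1

Answer: 1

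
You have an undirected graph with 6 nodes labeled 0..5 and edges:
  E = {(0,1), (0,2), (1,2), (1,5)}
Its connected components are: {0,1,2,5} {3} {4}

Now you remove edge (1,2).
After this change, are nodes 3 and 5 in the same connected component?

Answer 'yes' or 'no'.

Initial components: {0,1,2,5} {3} {4}
Removing edge (1,2): not a bridge — component count unchanged at 3.
New components: {0,1,2,5} {3} {4}
Are 3 and 5 in the same component? no

Answer: no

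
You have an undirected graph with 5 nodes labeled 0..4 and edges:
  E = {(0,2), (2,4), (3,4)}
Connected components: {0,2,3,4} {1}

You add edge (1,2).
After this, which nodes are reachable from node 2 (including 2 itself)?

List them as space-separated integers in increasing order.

Before: nodes reachable from 2: {0,2,3,4}
Adding (1,2): merges 2's component with another. Reachability grows.
After: nodes reachable from 2: {0,1,2,3,4}

Answer: 0 1 2 3 4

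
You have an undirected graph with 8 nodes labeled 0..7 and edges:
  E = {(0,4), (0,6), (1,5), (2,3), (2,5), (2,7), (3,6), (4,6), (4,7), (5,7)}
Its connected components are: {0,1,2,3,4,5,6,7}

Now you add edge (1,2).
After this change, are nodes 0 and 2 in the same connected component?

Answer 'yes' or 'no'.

Initial components: {0,1,2,3,4,5,6,7}
Adding edge (1,2): both already in same component {0,1,2,3,4,5,6,7}. No change.
New components: {0,1,2,3,4,5,6,7}
Are 0 and 2 in the same component? yes

Answer: yes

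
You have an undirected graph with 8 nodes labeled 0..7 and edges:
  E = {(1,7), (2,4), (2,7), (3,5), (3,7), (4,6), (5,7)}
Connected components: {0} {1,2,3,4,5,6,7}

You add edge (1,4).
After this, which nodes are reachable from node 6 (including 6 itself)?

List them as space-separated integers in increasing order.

Answer: 1 2 3 4 5 6 7

Derivation:
Before: nodes reachable from 6: {1,2,3,4,5,6,7}
Adding (1,4): both endpoints already in same component. Reachability from 6 unchanged.
After: nodes reachable from 6: {1,2,3,4,5,6,7}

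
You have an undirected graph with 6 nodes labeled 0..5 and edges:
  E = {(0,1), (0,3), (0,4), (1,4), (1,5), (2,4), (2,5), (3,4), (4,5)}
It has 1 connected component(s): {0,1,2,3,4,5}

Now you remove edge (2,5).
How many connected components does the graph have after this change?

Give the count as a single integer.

Answer: 1

Derivation:
Initial component count: 1
Remove (2,5): not a bridge. Count unchanged: 1.
  After removal, components: {0,1,2,3,4,5}
New component count: 1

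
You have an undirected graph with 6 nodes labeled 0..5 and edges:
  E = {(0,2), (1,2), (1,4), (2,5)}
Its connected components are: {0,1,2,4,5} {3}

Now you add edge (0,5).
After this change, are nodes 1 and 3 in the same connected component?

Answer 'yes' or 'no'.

Answer: no

Derivation:
Initial components: {0,1,2,4,5} {3}
Adding edge (0,5): both already in same component {0,1,2,4,5}. No change.
New components: {0,1,2,4,5} {3}
Are 1 and 3 in the same component? no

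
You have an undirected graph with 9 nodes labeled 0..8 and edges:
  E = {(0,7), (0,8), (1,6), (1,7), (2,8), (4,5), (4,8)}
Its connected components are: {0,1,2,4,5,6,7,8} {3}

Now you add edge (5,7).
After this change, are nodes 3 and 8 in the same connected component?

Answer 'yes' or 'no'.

Initial components: {0,1,2,4,5,6,7,8} {3}
Adding edge (5,7): both already in same component {0,1,2,4,5,6,7,8}. No change.
New components: {0,1,2,4,5,6,7,8} {3}
Are 3 and 8 in the same component? no

Answer: no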